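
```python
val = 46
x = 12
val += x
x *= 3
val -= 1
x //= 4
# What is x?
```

Trace:
`val = 46` → val = 46
`x = 12` → x = 12
`val += x` → val = 58
`x *= 3` → x = 36
`val -= 1` → val = 57
`x //= 4` → x = 9
So x = 9

Answer: 9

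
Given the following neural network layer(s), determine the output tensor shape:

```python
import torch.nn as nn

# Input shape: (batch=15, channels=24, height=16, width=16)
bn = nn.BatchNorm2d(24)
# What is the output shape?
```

Input: (15, 24, 16, 16) -> Output: (15, 24, 16, 16)

Answer: (15, 24, 16, 16)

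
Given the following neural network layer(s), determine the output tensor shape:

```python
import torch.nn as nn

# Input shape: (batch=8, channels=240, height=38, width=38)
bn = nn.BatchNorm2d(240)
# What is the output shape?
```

Input: (8, 240, 38, 38) -> Output: (8, 240, 38, 38)

Answer: (8, 240, 38, 38)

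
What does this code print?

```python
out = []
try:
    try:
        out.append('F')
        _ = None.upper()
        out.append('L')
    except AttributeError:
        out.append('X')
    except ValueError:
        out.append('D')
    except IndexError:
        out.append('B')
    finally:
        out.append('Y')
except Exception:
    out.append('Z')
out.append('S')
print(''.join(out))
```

Execution trace: 'F' (inner try body) → 'X' (inner except AttributeError) → 'Y' (inner finally) → 'S' (after the try/except). Output: FXYS

Answer: FXYS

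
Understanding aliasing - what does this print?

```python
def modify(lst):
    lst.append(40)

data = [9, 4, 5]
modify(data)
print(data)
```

Key concept: function modifies passed list.
Step by step:
`data = [9, 4, 5]` → data = [9, 4, 5]
`modify(data)` → data = [9, 4, 5, 40]
`print(data)` → prints [9, 4, 5, 40]

Answer: [9, 4, 5, 40]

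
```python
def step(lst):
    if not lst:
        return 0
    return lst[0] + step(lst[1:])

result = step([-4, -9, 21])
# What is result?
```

(-4) + (-9) + 21 + 0 = 8

Answer: 8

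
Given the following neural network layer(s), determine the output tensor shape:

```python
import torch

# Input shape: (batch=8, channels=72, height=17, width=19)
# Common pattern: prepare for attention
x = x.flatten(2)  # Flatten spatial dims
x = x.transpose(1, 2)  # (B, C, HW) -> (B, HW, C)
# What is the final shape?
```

Input: (8, 72, 17, 19) -> after flatten(2): (8, 72, 323) -> Output: (8, 323, 72)

Answer: (8, 323, 72)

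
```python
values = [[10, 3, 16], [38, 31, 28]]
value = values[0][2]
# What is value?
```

Trace:
`values = [[10, 3, 16], [38, 31, 28]]` → values = [[10, 3, 16], [38, 31, 28]]
`value = values[0][2]` → value = 16
So value = 16

Answer: 16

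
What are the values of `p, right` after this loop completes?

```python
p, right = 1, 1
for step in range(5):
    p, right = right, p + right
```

Fibonacci: after 5 iterations
`p, right` takes the values: (1, 1) → (1, 2) → (2, 3) → (3, 5) → (5, 8) → (8, 13)

Answer: 8, 13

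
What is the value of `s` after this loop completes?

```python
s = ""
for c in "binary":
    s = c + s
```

Reverse 'binary'
`s` takes the values: "" → "b" → "ib" → "nib" → "anib" → "ranib" → "yranib"

Answer: "yranib"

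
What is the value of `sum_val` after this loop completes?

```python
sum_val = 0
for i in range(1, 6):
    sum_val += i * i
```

Sum of squares 1² to 5² = 55
`sum_val` takes the values: 0 → 1 → 5 → 14 → 30 → 55

Answer: 55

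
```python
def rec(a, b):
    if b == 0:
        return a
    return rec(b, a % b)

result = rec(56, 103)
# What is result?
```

rec(56, 103) -> rec(103, 56) -> rec(56, 47) -> rec(47, 9) -> rec(9, 2) -> rec(2, 1) -> rec(1, 0) -> 1

Answer: 1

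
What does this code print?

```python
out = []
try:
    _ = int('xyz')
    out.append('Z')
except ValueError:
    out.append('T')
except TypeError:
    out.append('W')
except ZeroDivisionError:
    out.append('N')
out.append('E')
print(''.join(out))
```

Execution trace: 'T' (except ValueError) → 'E' (after the try/except). Output: TE

Answer: TE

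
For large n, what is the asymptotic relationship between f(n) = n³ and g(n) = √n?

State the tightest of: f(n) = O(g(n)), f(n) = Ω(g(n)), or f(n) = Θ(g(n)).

n³ vs √n: f(n) = Ω(g(n)) but not O(g(n)) — n³ grows strictly faster than √n.

Answer: f(n) = Ω(g(n)) but not O(g(n)) — n³ grows strictly faster than √n.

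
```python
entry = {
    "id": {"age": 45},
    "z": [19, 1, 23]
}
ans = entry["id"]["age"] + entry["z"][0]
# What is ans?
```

Trace:
`entry = { ...` → entry = {'id': {'age': 45}, 'z': [19, 1, 23]}
`ans = entry["id"]["age"] + entry["z"][0]` → ans = 64
So ans = 64

Answer: 64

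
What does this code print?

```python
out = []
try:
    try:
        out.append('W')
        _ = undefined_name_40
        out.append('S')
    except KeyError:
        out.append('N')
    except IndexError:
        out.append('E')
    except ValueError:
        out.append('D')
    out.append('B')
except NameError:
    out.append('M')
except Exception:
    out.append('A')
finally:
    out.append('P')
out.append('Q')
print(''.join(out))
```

Execution trace: 'W' (inner try body) → 'M' (except NameError) → 'P' (finally) → 'Q' (after the try/except). Output: WMPQ

Answer: WMPQ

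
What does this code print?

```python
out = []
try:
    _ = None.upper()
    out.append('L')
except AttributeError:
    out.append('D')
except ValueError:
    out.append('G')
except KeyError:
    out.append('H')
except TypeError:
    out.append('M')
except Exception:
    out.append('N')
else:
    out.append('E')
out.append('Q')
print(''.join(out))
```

Execution trace: 'D' (except AttributeError) → 'Q' (after the try/except). Output: DQ

Answer: DQ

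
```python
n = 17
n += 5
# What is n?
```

Trace:
`n = 17` → n = 17
`n += 5` → n = 22
So n = 22

Answer: 22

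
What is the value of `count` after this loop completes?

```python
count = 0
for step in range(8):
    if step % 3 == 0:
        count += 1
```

Count numbers divisible by 3 in range(8)
`count` takes the values: 0 → 1 → 2 → 3

Answer: 3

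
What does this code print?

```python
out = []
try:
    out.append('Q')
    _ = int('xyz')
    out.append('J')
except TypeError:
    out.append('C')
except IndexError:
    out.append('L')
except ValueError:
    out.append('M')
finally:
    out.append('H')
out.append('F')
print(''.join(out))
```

Execution trace: 'Q' (try body) → 'M' (except ValueError) → 'H' (finally) → 'F' (after the try/except). Output: QMHF

Answer: QMHF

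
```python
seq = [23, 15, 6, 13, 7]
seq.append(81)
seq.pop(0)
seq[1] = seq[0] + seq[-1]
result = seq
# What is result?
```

Trace:
`seq = [23, 15, 6, 13, 7]` → seq = [23, 15, 6, 13, 7]
`seq.append(81)` → seq = [23, 15, 6, 13, 7, 81]
`seq.pop(0)` → seq = [15, 6, 13, 7, 81]
`seq[1] = seq[0] + seq[-1]` → seq = [15, 96, 13, 7, 81]
`result = seq` → result = [15, 96, 13, 7, 81]
So result = [15, 96, 13, 7, 81]

Answer: [15, 96, 13, 7, 81]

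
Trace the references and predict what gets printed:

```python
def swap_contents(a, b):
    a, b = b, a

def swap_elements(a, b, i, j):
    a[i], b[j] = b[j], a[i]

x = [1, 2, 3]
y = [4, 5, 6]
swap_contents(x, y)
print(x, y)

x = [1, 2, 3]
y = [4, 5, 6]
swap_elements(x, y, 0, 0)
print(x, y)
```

Key concept: parameter rebinding vs mutation.
Step by step:
`x = [1, 2, 3]` → x = [1, 2, 3]
`y = [4, 5, 6]` → y = [4, 5, 6]
`swap_contents(x, y)` → no visible change to tracked variables
`print(x, y)` → prints [1, 2, 3] [4, 5, 6]
`x = [1, 2, 3]` → x = [1, 2, 3]
`y = [4, 5, 6]` → y = [4, 5, 6]
`swap_elements(x, y, 0, 0)` → x = [4, 2, 3]; y = [1, 5, 6]
`print(x, y)` → prints [4, 2, 3] [1, 5, 6]

Answer:
[1, 2, 3] [4, 5, 6]
[4, 2, 3] [1, 5, 6]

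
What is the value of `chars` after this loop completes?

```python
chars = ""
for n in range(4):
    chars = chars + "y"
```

Repeat 'y' 4 times
`chars` takes the values: "" → "y" → "yy" → "yyy" → "yyyy"

Answer: "yyyy"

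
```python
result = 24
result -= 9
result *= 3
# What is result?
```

Trace:
`result = 24` → result = 24
`result -= 9` → result = 15
`result *= 3` → result = 45
So result = 45

Answer: 45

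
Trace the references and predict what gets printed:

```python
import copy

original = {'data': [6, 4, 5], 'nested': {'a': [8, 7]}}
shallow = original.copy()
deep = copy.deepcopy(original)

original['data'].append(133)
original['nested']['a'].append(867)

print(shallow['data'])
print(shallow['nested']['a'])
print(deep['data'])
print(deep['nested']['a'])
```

Key concept: comparing shallow vs deep copy.
Step by step:
`original = {'data': [6, 4, 5], 'nested': {'a': [8, 7]}}` → original = {'data': [6, 4, 5], 'nested': {'a': [8, 7]}}
`shallow = original.copy()` → shallow = {'data': [6, 4, 5], 'nested': {'a': [8, 7]}}
`deep = copy.deepcopy(original)` → deep = {'data': [6, 4, 5], 'nested': {'a': [8, 7]}}
`original['data'].append(133)` → original = {'data': [6, 4, 5, 133], 'nested': {'a': [8, 7]}}; shallow = {'data': [6, 4, 5, 133], 'nested': {'a': [8, 7]}}
`original['nested']['a'].append(867)` → original = {'data': [6, 4, 5, 133], 'nested': {'a': [8, 7, 867]}}; shallow = {'data': [6, 4, 5, 133], 'nested': {'a': [8, 7, 867]}}
`print(shallow['data'])` → prints [6, 4, 5, 133]
`print(shallow['nested']['a'])` → prints [8, 7, 867]
`print(deep['data'])` → prints [6, 4, 5]
`print(deep['nested']['a'])` → prints [8, 7]

Answer:
[6, 4, 5, 133]
[8, 7, 867]
[6, 4, 5]
[8, 7]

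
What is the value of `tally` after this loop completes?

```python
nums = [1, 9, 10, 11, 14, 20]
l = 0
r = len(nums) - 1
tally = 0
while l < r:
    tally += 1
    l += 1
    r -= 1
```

Iterations until pointers meet (list length 6)
`tally` takes the values: 0 → 1 → 2 → 3

Answer: 3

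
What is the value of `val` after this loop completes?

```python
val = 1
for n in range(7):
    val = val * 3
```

Multiply by 3, 7 times: 1 * 3^7 = 2187
`val` takes the values: 1 → 3 → 9 → 27 → 81 → 243 → 729 → 2187

Answer: 2187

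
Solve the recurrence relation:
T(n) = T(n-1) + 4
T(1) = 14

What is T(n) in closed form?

Unrolling: T(n) = T(1) + 4·(n-1) = 14 + 4(n-1) = 4n + 10.

Answer: T(n) = 4n + 10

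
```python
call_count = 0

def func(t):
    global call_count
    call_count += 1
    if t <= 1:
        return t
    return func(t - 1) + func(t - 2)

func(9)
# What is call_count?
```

Calls(t) = 1 + Calls(t-1) + Calls(t-2); Calls(0)=Calls(1)=1. For t=9 this gives 109.

Answer: 109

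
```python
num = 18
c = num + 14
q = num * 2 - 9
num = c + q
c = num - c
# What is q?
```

Trace:
`num = 18` → num = 18
`c = num + 14` → c = 32
`q = num * 2 - 9` → q = 27
`num = c + q` → num = 59
`c = num - c` → c = 27
So q = 27

Answer: 27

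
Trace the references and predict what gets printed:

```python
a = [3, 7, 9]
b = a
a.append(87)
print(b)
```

Key concept: basic list aliasing.
Step by step:
`a = [3, 7, 9]` → a = [3, 7, 9]
`b = a` → b = [3, 7, 9] (same object as a)
`a.append(87)` → a = [3, 7, 9, 87] (same object as b); b = [3, 7, 9, 87] (same object as a)
`print(b)` → prints [3, 7, 9, 87]

Answer: [3, 7, 9, 87]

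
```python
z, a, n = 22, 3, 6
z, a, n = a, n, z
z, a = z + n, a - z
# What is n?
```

Trace:
`z, a, n = 22, 3, 6` → z = 22; a = 3; n = 6
`z, a, n = a, n, z` → z = 3; a = 6; n = 22
`z, a = z + n, a - z` → z = 25; a = 3
So n = 22

Answer: 22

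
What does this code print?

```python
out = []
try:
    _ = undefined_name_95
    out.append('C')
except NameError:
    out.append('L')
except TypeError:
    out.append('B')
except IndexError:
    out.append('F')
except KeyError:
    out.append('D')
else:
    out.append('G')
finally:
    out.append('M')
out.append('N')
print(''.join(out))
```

Execution trace: 'L' (except NameError) → 'M' (finally) → 'N' (after the try/except). Output: LMN

Answer: LMN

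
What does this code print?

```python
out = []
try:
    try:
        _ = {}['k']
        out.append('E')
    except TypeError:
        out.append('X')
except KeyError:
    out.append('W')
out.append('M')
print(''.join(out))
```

Execution trace: 'W' (outer except KeyError) → 'M' (after the try/except). Output: WM

Answer: WM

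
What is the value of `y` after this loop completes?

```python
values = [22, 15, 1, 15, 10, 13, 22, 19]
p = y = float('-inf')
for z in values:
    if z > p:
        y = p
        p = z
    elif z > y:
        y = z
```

Second largest (with repeats) in [22, 15, 1, 15, 10, 13, 22, 19]
`y` takes the values: -inf → 15 → 22

Answer: 22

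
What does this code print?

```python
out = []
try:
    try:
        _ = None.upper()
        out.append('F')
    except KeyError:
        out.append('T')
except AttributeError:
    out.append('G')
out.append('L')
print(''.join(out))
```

Execution trace: 'G' (outer except AttributeError) → 'L' (after the try/except). Output: GL

Answer: GL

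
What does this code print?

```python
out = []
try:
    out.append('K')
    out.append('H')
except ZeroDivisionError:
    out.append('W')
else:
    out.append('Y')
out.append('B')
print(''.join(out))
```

Execution trace: 'K' (try body) → 'H' (try body, no exception) → 'Y' (else) → 'B' (after the try/except). Output: KHYB

Answer: KHYB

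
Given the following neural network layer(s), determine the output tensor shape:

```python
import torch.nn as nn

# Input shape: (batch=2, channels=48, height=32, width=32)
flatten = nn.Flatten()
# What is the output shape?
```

Input: (2, 48, 32, 32) -> Output: (2, 49152)

Answer: (2, 49152)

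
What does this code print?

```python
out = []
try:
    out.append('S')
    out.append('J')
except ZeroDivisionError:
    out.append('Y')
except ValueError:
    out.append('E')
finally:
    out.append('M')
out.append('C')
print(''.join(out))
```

Execution trace: 'S' (try body) → 'J' (try body, no exception) → 'M' (finally) → 'C' (after the try/except). Output: SJMC

Answer: SJMC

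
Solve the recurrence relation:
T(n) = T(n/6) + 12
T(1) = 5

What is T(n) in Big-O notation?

Each step divides n by 6 and adds 12. After log_6(n) steps we reach T(1)=5. So T(n) = 12·log_6(n) + 5 = O(log n).

Answer: O(log n)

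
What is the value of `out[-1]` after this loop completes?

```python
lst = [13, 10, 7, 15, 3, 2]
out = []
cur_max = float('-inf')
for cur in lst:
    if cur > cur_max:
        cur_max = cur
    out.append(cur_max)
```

Running max ends at 15
`out` takes the values: [] → [13] → [13, 13] → [13, 13, 13] → [13, 13, 13, 15] → [13, 13, 13, 15, 15] → [13, 13, 13, 15, 15, 15]
So `out[-1]` = 15

Answer: 15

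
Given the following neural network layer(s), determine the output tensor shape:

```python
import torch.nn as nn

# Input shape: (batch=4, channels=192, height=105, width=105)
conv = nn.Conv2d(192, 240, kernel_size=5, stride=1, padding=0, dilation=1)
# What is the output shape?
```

Input: (4, 192, 105, 105) -> Output: (4, 240, 101, 101)

Answer: (4, 240, 101, 101)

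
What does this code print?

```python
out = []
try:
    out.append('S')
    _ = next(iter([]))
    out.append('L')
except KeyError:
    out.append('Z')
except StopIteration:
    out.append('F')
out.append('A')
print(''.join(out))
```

Execution trace: 'S' (try body) → 'F' (except StopIteration) → 'A' (after the try/except). Output: SFA

Answer: SFA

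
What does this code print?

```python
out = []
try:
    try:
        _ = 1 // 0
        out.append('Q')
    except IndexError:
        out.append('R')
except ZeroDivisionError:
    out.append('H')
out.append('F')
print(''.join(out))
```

Execution trace: 'H' (outer except ZeroDivisionError) → 'F' (after the try/except). Output: HF

Answer: HF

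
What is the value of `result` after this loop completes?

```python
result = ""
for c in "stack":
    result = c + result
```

Reverse 'stack'
`result` takes the values: "" → "s" → "ts" → "ats" → "cats" → "kcats"

Answer: "kcats"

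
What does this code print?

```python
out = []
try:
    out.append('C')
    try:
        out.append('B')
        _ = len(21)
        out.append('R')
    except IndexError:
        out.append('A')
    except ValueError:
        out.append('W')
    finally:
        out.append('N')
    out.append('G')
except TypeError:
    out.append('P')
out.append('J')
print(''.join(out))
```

Execution trace: 'C' (try body) → 'B' (inner try body) → 'N' (inner finally) → 'P' (except TypeError) → 'J' (after the try/except). Output: CBNPJ

Answer: CBNPJ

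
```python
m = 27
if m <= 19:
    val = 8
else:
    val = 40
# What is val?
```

Trace:
`m = 27` → m = 27
`if m <= 19: ...` → m <= 19 is False, take else branch → val = 40
So val = 40

Answer: 40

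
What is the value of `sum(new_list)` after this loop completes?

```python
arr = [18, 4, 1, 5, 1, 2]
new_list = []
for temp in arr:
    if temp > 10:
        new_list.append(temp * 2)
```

Sum of doubled values > 10
`new_list` takes the values: [] → [36]
So `sum(new_list)` = 36

Answer: 36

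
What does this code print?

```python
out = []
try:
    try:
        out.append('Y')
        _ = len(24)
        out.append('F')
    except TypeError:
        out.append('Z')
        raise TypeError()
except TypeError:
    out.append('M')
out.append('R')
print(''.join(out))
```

Execution trace: 'Y' (inner try body) → 'Z' (inner except TypeError) → 'M' (outer except TypeError) → 'R' (after the try/except). Output: YZMR

Answer: YZMR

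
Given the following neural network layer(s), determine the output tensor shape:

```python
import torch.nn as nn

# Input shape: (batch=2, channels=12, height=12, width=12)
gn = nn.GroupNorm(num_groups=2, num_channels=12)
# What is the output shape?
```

Input: (2, 12, 12, 12) -> Output: (2, 12, 12, 12)

Answer: (2, 12, 12, 12)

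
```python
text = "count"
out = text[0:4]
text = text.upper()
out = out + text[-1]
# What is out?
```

Trace:
`text = "count"` → text = 'count'
`out = text[0:4]` → out = 'coun'
`text = text.upper()` → text = 'COUNT'
`out = out + text[-1]` → out = 'counT'
So out = 'counT'

Answer: 'counT'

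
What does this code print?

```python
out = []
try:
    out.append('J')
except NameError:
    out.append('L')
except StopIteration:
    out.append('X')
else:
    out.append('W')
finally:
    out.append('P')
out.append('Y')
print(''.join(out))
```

Execution trace: 'J' (try body, no exception) → 'W' (else) → 'P' (finally) → 'Y' (after the try/except). Output: JWPY

Answer: JWPY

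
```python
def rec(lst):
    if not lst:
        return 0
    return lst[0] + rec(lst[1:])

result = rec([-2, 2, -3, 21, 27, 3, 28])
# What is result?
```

(-2) + 2 + (-3) + 21 + 27 + 3 + 28 + 0 = 76

Answer: 76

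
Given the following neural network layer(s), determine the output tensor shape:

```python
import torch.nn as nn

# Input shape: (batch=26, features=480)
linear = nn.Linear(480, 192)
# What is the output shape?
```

Input: (26, 480) -> Output: (26, 192)

Answer: (26, 192)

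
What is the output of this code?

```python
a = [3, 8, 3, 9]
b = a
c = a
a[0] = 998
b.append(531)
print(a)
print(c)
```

Key concept: multiple aliases.
Step by step:
`a = [3, 8, 3, 9]` → a = [3, 8, 3, 9]
`b = a` → b = [3, 8, 3, 9] (same object as a)
`c = a` → c = [3, 8, 3, 9] (same object as a, b)
`a[0] = 998` → a = [998, 8, 3, 9] (same object as b, c); b = [998, 8, 3, 9] (same object as a, c); c = [998, 8, 3, 9] (same object as a, b)
`b.append(531)` → a = [998, 8, 3, 9, 531] (same object as b, c); b = [998, 8, 3, 9, 531] (same object as a, c); c = [998, 8, 3, 9, 531] (same object as a, b)
`print(a)` → prints [998, 8, 3, 9, 531]
`print(c)` → prints [998, 8, 3, 9, 531]

Answer:
[998, 8, 3, 9, 531]
[998, 8, 3, 9, 531]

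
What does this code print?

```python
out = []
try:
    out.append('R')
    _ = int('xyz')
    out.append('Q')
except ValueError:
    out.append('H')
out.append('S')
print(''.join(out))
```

Execution trace: 'R' (try body) → 'H' (except ValueError) → 'S' (after the try/except). Output: RHS

Answer: RHS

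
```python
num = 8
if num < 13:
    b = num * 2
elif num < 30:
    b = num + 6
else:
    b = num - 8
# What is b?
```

Trace:
`num = 8` → num = 8
`if num < 13: ...` → num < 13 is True → b = 16
So b = 16

Answer: 16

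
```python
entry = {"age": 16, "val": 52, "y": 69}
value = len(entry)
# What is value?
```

Trace:
`entry = {"age": 16, "val": 52, "y": 69}` → entry = {'age': 16, 'val': 52, 'y': 69}
`value = len(entry)` → value = 3
So value = 3

Answer: 3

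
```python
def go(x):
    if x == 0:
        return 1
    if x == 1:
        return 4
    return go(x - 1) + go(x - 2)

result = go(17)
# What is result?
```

Build up from base cases: go(0)=1, go(1)=4, go(2)=5, go(3)=9, go(4)=14, go(5)=23, go(6)=37, ..., go(17)=7375

Answer: 7375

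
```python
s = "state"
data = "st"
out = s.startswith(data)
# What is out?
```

Trace:
`s = "state"` → s = 'state'
`data = "st"` → data = 'st'
`out = s.startswith(data)` → out = True
So out = True

Answer: True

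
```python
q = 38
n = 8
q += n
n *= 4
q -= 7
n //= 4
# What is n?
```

Trace:
`q = 38` → q = 38
`n = 8` → n = 8
`q += n` → q = 46
`n *= 4` → n = 32
`q -= 7` → q = 39
`n //= 4` → n = 8
So n = 8

Answer: 8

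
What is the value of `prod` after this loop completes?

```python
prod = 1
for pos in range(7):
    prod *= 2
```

2^7 = 128
`prod` takes the values: 1 → 2 → 4 → 8 → 16 → 32 → 64 → 128

Answer: 128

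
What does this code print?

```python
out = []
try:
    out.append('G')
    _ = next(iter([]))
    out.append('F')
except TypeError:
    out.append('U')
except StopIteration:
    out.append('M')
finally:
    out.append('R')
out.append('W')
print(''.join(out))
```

Execution trace: 'G' (try body) → 'M' (except StopIteration) → 'R' (finally) → 'W' (after the try/except). Output: GMRW

Answer: GMRW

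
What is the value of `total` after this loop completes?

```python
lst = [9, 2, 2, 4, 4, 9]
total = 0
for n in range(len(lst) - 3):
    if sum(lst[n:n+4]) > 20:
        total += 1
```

Count windows with sum > 20
`total` takes the values: 0

Answer: 0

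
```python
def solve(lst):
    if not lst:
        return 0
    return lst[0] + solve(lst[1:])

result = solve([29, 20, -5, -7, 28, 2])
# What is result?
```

29 + 20 + (-5) + (-7) + 28 + 2 + 0 = 67

Answer: 67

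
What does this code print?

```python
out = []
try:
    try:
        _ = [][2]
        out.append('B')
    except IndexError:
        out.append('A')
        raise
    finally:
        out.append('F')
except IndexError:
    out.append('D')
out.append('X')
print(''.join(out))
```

Execution trace: 'A' (inner except IndexError) → 'F' (inner finally) → 'D' (outer except IndexError) → 'X' (after the try/except). Output: AFDX

Answer: AFDX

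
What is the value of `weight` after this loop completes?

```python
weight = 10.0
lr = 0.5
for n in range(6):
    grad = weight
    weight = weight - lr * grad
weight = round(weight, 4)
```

Gradient descent: w = 10.0 * (1 - 0.5)^6
`weight` takes the values: 10.0 → 5.0 → 2.5 → 1.25 → 0.625 → 0.3125 → 0.15625 → 0.1562

Answer: 0.1562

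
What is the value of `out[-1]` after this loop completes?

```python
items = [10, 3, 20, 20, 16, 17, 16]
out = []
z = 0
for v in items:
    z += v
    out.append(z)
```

Cumulative sum ends at 102
`out` takes the values: [] → [10] → [10, 13] → [10, 13, 33] → [10, 13, 33, 53] → [10, 13, 33, 53, 69] → [10, 13, 33, 53, 69, 86] → [10, 13, 33, 53, 69, 86, 102]
So `out[-1]` = 102

Answer: 102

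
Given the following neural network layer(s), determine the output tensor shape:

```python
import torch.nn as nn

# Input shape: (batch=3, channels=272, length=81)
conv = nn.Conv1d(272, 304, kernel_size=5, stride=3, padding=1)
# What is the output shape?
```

Input: (3, 272, 81) -> Output: (3, 304, 27)

Answer: (3, 304, 27)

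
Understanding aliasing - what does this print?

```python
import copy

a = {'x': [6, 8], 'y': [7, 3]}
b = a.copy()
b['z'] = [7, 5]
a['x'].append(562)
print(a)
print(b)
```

Key concept: shallow copy of dict with mutable values.
Step by step:
`a = {'x': [6, 8], 'y': [7, 3]}` → a = {'x': [6, 8], 'y': [7, 3]}
`b = a.copy()` → b = {'x': [6, 8], 'y': [7, 3]}
`b['z'] = [7, 5]` → b = {'x': [6, 8], 'y': [7, 3], 'z': [7, 5]}
`a['x'].append(562)` → a = {'x': [6, 8, 562], 'y': [7, 3]}; b = {'x': [6, 8, 562], 'y': [7, 3], 'z': [7, 5]}
`print(a)` → prints {'x': [6, 8, 562], 'y': [7, 3]}
`print(b)` → prints {'x': [6, 8, 562], 'y': [7, 3], 'z': [7, 5]}

Answer:
{'x': [6, 8, 562], 'y': [7, 3]}
{'x': [6, 8, 562], 'y': [7, 3], 'z': [7, 5]}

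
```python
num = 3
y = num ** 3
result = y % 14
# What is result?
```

Trace:
`num = 3` → num = 3
`y = num ** 3` → y = 27
`result = y % 14` → result = 13
So result = 13

Answer: 13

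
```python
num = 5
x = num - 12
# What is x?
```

Trace:
`num = 5` → num = 5
`x = num - 12` → x = -7
So x = -7

Answer: -7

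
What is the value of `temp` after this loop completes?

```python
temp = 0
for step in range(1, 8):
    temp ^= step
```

XOR of 1 to 7
`temp` takes the values: 0 → 1 → 3 → 0 → 4 → 1 → 7 → 0

Answer: 0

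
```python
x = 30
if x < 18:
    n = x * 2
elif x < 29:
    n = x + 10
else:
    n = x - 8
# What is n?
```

Trace:
`x = 30` → x = 30
`if x < 18: ...` → x < 18 is False, x < 29 is False, take else branch → n = 22
So n = 22

Answer: 22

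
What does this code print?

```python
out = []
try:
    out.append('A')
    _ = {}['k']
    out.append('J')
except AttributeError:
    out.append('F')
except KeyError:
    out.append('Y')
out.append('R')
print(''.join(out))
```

Execution trace: 'A' (try body) → 'Y' (except KeyError) → 'R' (after the try/except). Output: AYR

Answer: AYR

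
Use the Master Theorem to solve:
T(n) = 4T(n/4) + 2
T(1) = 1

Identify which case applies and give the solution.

a=4, b=4, f(n)=2. log_4(4) = 1. Since c=0 < 1, Case 1 applies: T(n) = Θ(n^log_b(a)) = O(n).

Answer: O(n) - Case 1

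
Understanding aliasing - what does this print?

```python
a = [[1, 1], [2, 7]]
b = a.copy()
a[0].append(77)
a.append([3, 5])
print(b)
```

Key concept: shallow copy with nested lists.
Step by step:
`a = [[1, 1], [2, 7]]` → a = [[1, 1], [2, 7]]
`b = a.copy()` → b = [[1, 1], [2, 7]]
`a[0].append(77)` → a = [[1, 1, 77], [2, 7]]; b = [[1, 1, 77], [2, 7]]
`a.append([3, 5])` → a = [[1, 1, 77], [2, 7], [3, 5]]
`print(b)` → prints [[1, 1, 77], [2, 7]]

Answer: [[1, 1, 77], [2, 7]]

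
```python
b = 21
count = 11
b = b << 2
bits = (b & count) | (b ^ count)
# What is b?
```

Trace:
`b = 21` → b = 21
`count = 11` → count = 11
`b = b << 2` → b = 84
`bits = (b & count) | (b ^ count)` → bits = 95
So b = 84

Answer: 84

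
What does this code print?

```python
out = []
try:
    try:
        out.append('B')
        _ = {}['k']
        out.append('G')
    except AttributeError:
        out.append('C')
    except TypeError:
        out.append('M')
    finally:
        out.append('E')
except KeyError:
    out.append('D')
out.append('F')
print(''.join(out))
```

Execution trace: 'B' (try body) → 'E' (finally) → 'D' (outer except KeyError) → 'F' (after the try/except). Output: BEDF

Answer: BEDF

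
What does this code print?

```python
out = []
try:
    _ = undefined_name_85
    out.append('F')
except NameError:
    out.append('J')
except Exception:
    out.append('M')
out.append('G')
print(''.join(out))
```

Execution trace: 'J' (except NameError) → 'G' (after the try/except). Output: JG

Answer: JG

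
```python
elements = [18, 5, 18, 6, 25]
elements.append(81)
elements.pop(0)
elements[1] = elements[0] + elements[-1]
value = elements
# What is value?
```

Trace:
`elements = [18, 5, 18, 6, 25]` → elements = [18, 5, 18, 6, 25]
`elements.append(81)` → elements = [18, 5, 18, 6, 25, 81]
`elements.pop(0)` → elements = [5, 18, 6, 25, 81]
`elements[1] = elements[0] + elements[-1]` → elements = [5, 86, 6, 25, 81]
`value = elements` → value = [5, 86, 6, 25, 81]
So value = [5, 86, 6, 25, 81]

Answer: [5, 86, 6, 25, 81]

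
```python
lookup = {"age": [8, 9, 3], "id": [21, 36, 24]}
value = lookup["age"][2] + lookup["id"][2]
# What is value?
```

Trace:
`lookup = {"age": [8, 9, 3], "id": [21, 36, 24]}` → lookup = {'age': [8, 9, 3], 'id': [21, 36, 24]}
`value = lookup["age"][2] + lookup["id"][2]` → value = 27
So value = 27

Answer: 27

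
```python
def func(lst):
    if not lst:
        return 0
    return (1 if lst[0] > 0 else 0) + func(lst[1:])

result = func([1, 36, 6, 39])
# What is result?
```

Count of positive elements in [1, 36, 6, 39] = 4

Answer: 4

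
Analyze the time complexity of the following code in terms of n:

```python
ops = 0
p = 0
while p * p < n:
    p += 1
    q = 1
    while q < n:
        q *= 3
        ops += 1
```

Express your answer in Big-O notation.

Each loop level contributes: √n × log n. Multiplying the contributions gives O(√n log n).

Answer: O(√n log n)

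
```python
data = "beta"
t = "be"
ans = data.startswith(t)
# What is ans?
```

Trace:
`data = "beta"` → data = 'beta'
`t = "be"` → t = 'be'
`ans = data.startswith(t)` → ans = True
So ans = True

Answer: True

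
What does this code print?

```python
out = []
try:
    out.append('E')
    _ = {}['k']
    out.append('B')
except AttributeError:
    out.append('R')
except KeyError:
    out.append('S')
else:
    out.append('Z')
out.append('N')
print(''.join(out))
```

Execution trace: 'E' (try body) → 'S' (except KeyError) → 'N' (after the try/except). Output: ESN

Answer: ESN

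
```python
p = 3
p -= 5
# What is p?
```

Trace:
`p = 3` → p = 3
`p -= 5` → p = -2
So p = -2

Answer: -2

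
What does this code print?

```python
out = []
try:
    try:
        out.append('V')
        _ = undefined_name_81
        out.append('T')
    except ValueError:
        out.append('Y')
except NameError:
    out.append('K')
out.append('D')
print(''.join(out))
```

Execution trace: 'V' (try body) → 'K' (outer except NameError) → 'D' (after the try/except). Output: VKD

Answer: VKD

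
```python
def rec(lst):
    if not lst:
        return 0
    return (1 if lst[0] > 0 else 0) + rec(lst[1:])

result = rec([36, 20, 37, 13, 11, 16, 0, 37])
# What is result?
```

Count of positive elements in [36, 20, 37, 13, 11, 16, 0, 37] = 7

Answer: 7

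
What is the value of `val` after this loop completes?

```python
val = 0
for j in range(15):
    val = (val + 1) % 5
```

Increment mod 5, 15 times = 0
`val` takes the values: 0 → 1 → 2 → 3 → 4 → 0 → 1 → 2 → 3 → 4 → 0 → 1 → 2 → 3 → 4 → 0

Answer: 0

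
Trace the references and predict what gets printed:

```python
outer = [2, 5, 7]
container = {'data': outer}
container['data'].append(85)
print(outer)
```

Key concept: dict holds reference to list.
Step by step:
`outer = [2, 5, 7]` → outer = [2, 5, 7]
`container = {'data': outer}` → container = {'data': [2, 5, 7]}
`container['data'].append(85)` → outer = [2, 5, 7, 85]; container = {'data': [2, 5, 7, 85]}
`print(outer)` → prints [2, 5, 7, 85]

Answer: [2, 5, 7, 85]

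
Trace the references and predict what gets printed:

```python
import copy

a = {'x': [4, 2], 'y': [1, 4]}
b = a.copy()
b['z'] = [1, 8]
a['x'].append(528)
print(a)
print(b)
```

Key concept: shallow copy of dict with mutable values.
Step by step:
`a = {'x': [4, 2], 'y': [1, 4]}` → a = {'x': [4, 2], 'y': [1, 4]}
`b = a.copy()` → b = {'x': [4, 2], 'y': [1, 4]}
`b['z'] = [1, 8]` → b = {'x': [4, 2], 'y': [1, 4], 'z': [1, 8]}
`a['x'].append(528)` → a = {'x': [4, 2, 528], 'y': [1, 4]}; b = {'x': [4, 2, 528], 'y': [1, 4], 'z': [1, 8]}
`print(a)` → prints {'x': [4, 2, 528], 'y': [1, 4]}
`print(b)` → prints {'x': [4, 2, 528], 'y': [1, 4], 'z': [1, 8]}

Answer:
{'x': [4, 2, 528], 'y': [1, 4]}
{'x': [4, 2, 528], 'y': [1, 4], 'z': [1, 8]}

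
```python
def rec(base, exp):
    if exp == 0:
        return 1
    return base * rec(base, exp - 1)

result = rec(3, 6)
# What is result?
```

rec(3, 6) = 3 * 3 * 3 * 3 * 3 * 3 = 729

Answer: 729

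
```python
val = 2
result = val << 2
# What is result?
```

Trace:
`val = 2` → val = 2
`result = val << 2` → result = 8
So result = 8

Answer: 8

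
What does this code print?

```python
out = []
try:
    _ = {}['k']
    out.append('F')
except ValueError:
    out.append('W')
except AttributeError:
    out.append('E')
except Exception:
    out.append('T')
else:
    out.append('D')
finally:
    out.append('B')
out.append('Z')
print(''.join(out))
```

Execution trace: 'T' (except Exception) → 'B' (finally) → 'Z' (after the try/except). Output: TBZ

Answer: TBZ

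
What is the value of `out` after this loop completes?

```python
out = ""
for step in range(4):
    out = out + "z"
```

Repeat 'z' 4 times
`out` takes the values: "" → "z" → "zz" → "zzz" → "zzzz"

Answer: "zzzz"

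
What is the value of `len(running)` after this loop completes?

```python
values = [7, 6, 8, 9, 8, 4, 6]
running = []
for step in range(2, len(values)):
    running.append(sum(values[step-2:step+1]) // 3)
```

Number of 3-element averages
`running` takes the values: [] → [7] → [7, 7] → [7, 7, 8] → [7, 7, 8, 7] → [7, 7, 8, 7, 6]
So `len(running)` = 5

Answer: 5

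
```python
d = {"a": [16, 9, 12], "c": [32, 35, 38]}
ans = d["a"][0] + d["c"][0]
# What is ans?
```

Trace:
`d = {"a": [16, 9, 12], "c": [32, 35, 38]}` → d = {'a': [16, 9, 12], 'c': [32, 35, 38]}
`ans = d["a"][0] + d["c"][0]` → ans = 48
So ans = 48

Answer: 48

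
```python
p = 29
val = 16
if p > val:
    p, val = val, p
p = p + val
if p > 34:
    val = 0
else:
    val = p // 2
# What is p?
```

Trace:
`p = 29` → p = 29
`val = 16` → val = 16
`if p > val: ...` → p > val is True → p = 16; val = 29
`p = p + val` → p = 45
`if p > 34: ...` → p > 34 is True → val = 0
So p = 45

Answer: 45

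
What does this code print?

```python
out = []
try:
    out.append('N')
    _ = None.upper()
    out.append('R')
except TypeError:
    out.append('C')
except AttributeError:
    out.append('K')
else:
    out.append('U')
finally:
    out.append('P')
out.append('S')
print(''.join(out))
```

Execution trace: 'N' (try body) → 'K' (except AttributeError) → 'P' (finally) → 'S' (after the try/except). Output: NKPS

Answer: NKPS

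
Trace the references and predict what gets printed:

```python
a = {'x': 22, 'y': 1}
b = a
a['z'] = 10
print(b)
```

Key concept: dict aliasing.
Step by step:
`a = {'x': 22, 'y': 1}` → a = {'x': 22, 'y': 1}
`b = a` → b = {'x': 22, 'y': 1} (same object as a)
`a['z'] = 10` → a = {'x': 22, 'y': 1, 'z': 10} (same object as b); b = {'x': 22, 'y': 1, 'z': 10} (same object as a)
`print(b)` → prints {'x': 22, 'y': 1, 'z': 10}

Answer: {'x': 22, 'y': 1, 'z': 10}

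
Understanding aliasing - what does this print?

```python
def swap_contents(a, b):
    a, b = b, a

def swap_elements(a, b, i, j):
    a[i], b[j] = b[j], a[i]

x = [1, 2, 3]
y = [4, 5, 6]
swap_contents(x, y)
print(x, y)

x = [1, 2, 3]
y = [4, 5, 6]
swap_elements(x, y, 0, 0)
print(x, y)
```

Key concept: parameter rebinding vs mutation.
Step by step:
`x = [1, 2, 3]` → x = [1, 2, 3]
`y = [4, 5, 6]` → y = [4, 5, 6]
`swap_contents(x, y)` → no visible change to tracked variables
`print(x, y)` → prints [1, 2, 3] [4, 5, 6]
`x = [1, 2, 3]` → x = [1, 2, 3]
`y = [4, 5, 6]` → y = [4, 5, 6]
`swap_elements(x, y, 0, 0)` → x = [4, 2, 3]; y = [1, 5, 6]
`print(x, y)` → prints [4, 2, 3] [1, 5, 6]

Answer:
[1, 2, 3] [4, 5, 6]
[4, 2, 3] [1, 5, 6]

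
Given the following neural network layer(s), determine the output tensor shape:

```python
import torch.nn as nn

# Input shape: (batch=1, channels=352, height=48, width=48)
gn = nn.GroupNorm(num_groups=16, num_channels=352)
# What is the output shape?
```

Input: (1, 352, 48, 48) -> Output: (1, 352, 48, 48)

Answer: (1, 352, 48, 48)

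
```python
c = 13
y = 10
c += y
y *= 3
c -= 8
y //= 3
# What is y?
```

Trace:
`c = 13` → c = 13
`y = 10` → y = 10
`c += y` → c = 23
`y *= 3` → y = 30
`c -= 8` → c = 15
`y //= 3` → y = 10
So y = 10

Answer: 10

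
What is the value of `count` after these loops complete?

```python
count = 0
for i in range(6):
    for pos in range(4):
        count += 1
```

6 * 4 = 24
`count` takes the values: 0 → 1 → 2 → 3 → 4 → 5 → 6 → 7 → 8 → 9 → 10 → 11 → 12 → 13 → 14 → 15 → 16 → 17 → 18 → 19 → 20 → 21 → 22 → 23 → 24

Answer: 24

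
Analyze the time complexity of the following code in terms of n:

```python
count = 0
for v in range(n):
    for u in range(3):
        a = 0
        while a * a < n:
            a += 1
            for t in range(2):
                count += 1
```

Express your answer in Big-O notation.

Each loop level contributes: n × 1 × √n × 1. Multiplying the contributions gives O(n√n).

Answer: O(n√n)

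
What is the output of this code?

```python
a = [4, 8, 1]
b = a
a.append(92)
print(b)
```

Key concept: basic list aliasing.
Step by step:
`a = [4, 8, 1]` → a = [4, 8, 1]
`b = a` → b = [4, 8, 1] (same object as a)
`a.append(92)` → a = [4, 8, 1, 92] (same object as b); b = [4, 8, 1, 92] (same object as a)
`print(b)` → prints [4, 8, 1, 92]

Answer: [4, 8, 1, 92]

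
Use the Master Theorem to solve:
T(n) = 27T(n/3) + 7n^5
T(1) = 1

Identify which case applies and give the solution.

a=27, b=3, f(n)=7n^5. log_3(27) = 3. Since c=5 > 3 and the regularity condition holds (27(n/3)^5 = (27/3^5)n^5 with 27/3^5 < 1), Case 3 applies: T(n) = Θ(f(n)) = O(n^5).

Answer: O(n^5) - Case 3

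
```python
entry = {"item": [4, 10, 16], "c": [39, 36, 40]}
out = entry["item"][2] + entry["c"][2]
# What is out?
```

Trace:
`entry = {"item": [4, 10, 16], "c": [39, 36, 40]}` → entry = {'item': [4, 10, 16], 'c': [39, 36, 40]}
`out = entry["item"][2] + entry["c"][2]` → out = 56
So out = 56

Answer: 56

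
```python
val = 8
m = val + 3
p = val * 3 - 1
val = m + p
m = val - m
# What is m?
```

Trace:
`val = 8` → val = 8
`m = val + 3` → m = 11
`p = val * 3 - 1` → p = 23
`val = m + p` → val = 34
`m = val - m` → m = 23
So m = 23

Answer: 23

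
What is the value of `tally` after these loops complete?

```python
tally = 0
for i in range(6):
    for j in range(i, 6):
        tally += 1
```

Upper triangle: 6 + 5 + ... + 1
`tally` takes the values: 0 → 1 → 2 → 3 → 4 → 5 → 6 → 7 → 8 → 9 → 10 → 11 → 12 → 13 → 14 → 15 → 16 → 17 → 18 → 19 → 20 → 21

Answer: 21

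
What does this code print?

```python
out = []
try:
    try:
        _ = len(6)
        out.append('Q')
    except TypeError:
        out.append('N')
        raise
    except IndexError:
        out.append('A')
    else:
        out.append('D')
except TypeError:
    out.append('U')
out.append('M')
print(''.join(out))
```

Execution trace: 'N' (except TypeError) → 'U' (outer except TypeError) → 'M' (after the try/except). Output: NUM

Answer: NUM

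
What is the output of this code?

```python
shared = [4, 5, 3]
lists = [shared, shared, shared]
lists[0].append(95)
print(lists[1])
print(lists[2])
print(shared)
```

Key concept: list of same reference.
Step by step:
`shared = [4, 5, 3]` → shared = [4, 5, 3]
`lists = [shared, shared, shared]` → lists = [[4, 5, 3], [4, 5, 3], [4, 5, 3]]
`lists[0].append(95)` → shared = [4, 5, 3, 95]; lists = [[4, 5, 3, 95], [4, 5, 3, 95], [4, 5, 3, 95]]
`print(lists[1])` → prints [4, 5, 3, 95]
`print(lists[2])` → prints [4, 5, 3, 95]
`print(shared)` → prints [4, 5, 3, 95]

Answer:
[4, 5, 3, 95]
[4, 5, 3, 95]
[4, 5, 3, 95]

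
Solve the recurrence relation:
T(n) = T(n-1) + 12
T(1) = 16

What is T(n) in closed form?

Unrolling: T(n) = T(1) + 12·(n-1) = 16 + 12(n-1) = 12n + 4.

Answer: T(n) = 12n + 4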